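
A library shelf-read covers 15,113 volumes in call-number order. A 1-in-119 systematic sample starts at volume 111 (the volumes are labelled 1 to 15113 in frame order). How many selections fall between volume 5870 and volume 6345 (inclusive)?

4

k = 119
First selection ≥ 5870: 111 + ⌈(5870−111)/119⌉·119 = 111 + 49×119 = 5942
Last selection ≤ 6345: 111 + ⌊(6345−111)/119⌋·119 = 111 + 52×119 = 6299
Count = 52 − 49 + 1 = 4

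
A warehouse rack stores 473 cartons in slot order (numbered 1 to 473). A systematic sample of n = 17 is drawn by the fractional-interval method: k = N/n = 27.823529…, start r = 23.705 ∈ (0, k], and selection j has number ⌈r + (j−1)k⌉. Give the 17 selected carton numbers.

j=1: r + 0k = 23.705 → ⌈·⌉ = 24
j=2: r + 1k = 51.528529… → ⌈·⌉ = 52
j=3: r + 2k = 79.352058… → ⌈·⌉ = 80
j=4: r + 3k = 107.175588… → ⌈·⌉ = 108
j=5: r + 4k = 134.999117… → ⌈·⌉ = 135
j=6: r + 5k = 162.822647… → ⌈·⌉ = 163
j=7: r + 6k = 190.646176… → ⌈·⌉ = 191
j=8: r + 7k = 218.469705… → ⌈·⌉ = 219
j=9: r + 8k = 246.293235… → ⌈·⌉ = 247
j=10: r + 9k = 274.116764… → ⌈·⌉ = 275
j=11: r + 10k = 301.940294… → ⌈·⌉ = 302
j=12: r + 11k = 329.763823… → ⌈·⌉ = 330
j=13: r + 12k = 357.587352… → ⌈·⌉ = 358
j=14: r + 13k = 385.410882… → ⌈·⌉ = 386
j=15: r + 14k = 413.234411… → ⌈·⌉ = 414
j=16: r + 15k = 441.057941… → ⌈·⌉ = 442
j=17: r + 16k = 468.881470… → ⌈·⌉ = 469

24, 52, 80, 108, 135, 163, 191, 219, 247, 275, 302, 330, 358, 386, 414, 442, 469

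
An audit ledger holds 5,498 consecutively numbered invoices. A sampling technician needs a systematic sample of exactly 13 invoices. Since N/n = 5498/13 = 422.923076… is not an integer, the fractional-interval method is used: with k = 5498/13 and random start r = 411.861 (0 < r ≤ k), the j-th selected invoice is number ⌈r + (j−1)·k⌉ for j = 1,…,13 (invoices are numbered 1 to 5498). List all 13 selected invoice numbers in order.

j=1: r + 0k = 411.861 → ⌈·⌉ = 412
j=2: r + 1k = 834.784076… → ⌈·⌉ = 835
j=3: r + 2k = 1257.707153… → ⌈·⌉ = 1258
j=4: r + 3k = 1680.630230… → ⌈·⌉ = 1681
j=5: r + 4k = 2103.553307… → ⌈·⌉ = 2104
j=6: r + 5k = 2526.476384… → ⌈·⌉ = 2527
j=7: r + 6k = 2949.399461… → ⌈·⌉ = 2950
j=8: r + 7k = 3372.322538… → ⌈·⌉ = 3373
j=9: r + 8k = 3795.245615… → ⌈·⌉ = 3796
j=10: r + 9k = 4218.168692… → ⌈·⌉ = 4219
j=11: r + 10k = 4641.091769… → ⌈·⌉ = 4642
j=12: r + 11k = 5064.014846… → ⌈·⌉ = 5065
j=13: r + 12k = 5486.937923… → ⌈·⌉ = 5487

412, 835, 1258, 1681, 2104, 2527, 2950, 3373, 3796, 4219, 4642, 5065, 5487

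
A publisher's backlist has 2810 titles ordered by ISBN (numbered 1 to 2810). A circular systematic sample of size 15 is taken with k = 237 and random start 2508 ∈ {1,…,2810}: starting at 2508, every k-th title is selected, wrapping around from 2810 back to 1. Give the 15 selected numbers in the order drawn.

Selection 1: 2508
Selection 2: 2508 + 237 = 2745
Selection 3: 2745 + 237 = 2982 → 2982 − 2810 = 172
Selection 4: 172 + 237 = 409
Selection 5: 409 + 237 = 646
Selection 6: 646 + 237 = 883
Selection 7: 883 + 237 = 1120
Selection 8: 1120 + 237 = 1357
Selection 9: 1357 + 237 = 1594
Selection 10: 1594 + 237 = 1831
Selection 11: 1831 + 237 = 2068
Selection 12: 2068 + 237 = 2305
Selection 13: 2305 + 237 = 2542
Selection 14: 2542 + 237 = 2779
Selection 15: 2779 + 237 = 3016 → 3016 − 2810 = 206

2508, 2745, 172, 409, 646, 883, 1120, 1357, 1594, 1831, 2068, 2305, 2542, 2779, 206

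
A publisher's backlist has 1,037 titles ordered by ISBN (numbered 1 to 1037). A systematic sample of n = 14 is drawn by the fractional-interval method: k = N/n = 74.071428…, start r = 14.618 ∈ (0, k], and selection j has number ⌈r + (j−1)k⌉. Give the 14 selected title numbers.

15, 89, 163, 237, 311, 385, 460, 534, 608, 682, 756, 830, 904, 978

j=1: r + 0k = 14.618 → ⌈·⌉ = 15
j=2: r + 1k = 88.689428… → ⌈·⌉ = 89
j=3: r + 2k = 162.760857… → ⌈·⌉ = 163
j=4: r + 3k = 236.832285… → ⌈·⌉ = 237
j=5: r + 4k = 310.903714… → ⌈·⌉ = 311
j=6: r + 5k = 384.975142… → ⌈·⌉ = 385
j=7: r + 6k = 459.046571… → ⌈·⌉ = 460
j=8: r + 7k = 533.118 → ⌈·⌉ = 534
j=9: r + 8k = 607.189428… → ⌈·⌉ = 608
j=10: r + 9k = 681.260857… → ⌈·⌉ = 682
j=11: r + 10k = 755.332285… → ⌈·⌉ = 756
j=12: r + 11k = 829.403714… → ⌈·⌉ = 830
j=13: r + 12k = 903.475142… → ⌈·⌉ = 904
j=14: r + 13k = 977.546571… → ⌈·⌉ = 978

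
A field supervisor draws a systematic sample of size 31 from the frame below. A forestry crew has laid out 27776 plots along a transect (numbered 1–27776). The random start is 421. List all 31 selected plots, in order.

421, 1317, 2213, 3109, 4005, 4901, 5797, 6693, 7589, 8485, 9381, 10277, 11173, 12069, 12965, 13861, 14757, 15653, 16549, 17445, 18341, 19237, 20133, 21029, 21925, 22821, 23717, 24613, 25509, 26405, 27301

k = N/n = 27776/31 = 896
plot 1: 421
plot 2: 421 + 896 = 1317
plot 3: 1317 + 896 = 2213
plot 4: 2213 + 896 = 3109
plot 5: 3109 + 896 = 4005
plot 6: 4005 + 896 = 4901
plot 7: 4901 + 896 = 5797
plot 8: 5797 + 896 = 6693
plot 9: 6693 + 896 = 7589
plot 10: 7589 + 896 = 8485
plot 11: 8485 + 896 = 9381
plot 12: 9381 + 896 = 10277
plot 13: 10277 + 896 = 11173
plot 14: 11173 + 896 = 12069
plot 15: 12069 + 896 = 12965
plot 16: 12965 + 896 = 13861
plot 17: 13861 + 896 = 14757
plot 18: 14757 + 896 = 15653
plot 19: 15653 + 896 = 16549
plot 20: 16549 + 896 = 17445
plot 21: 17445 + 896 = 18341
plot 22: 18341 + 896 = 19237
plot 23: 19237 + 896 = 20133
plot 24: 20133 + 896 = 21029
plot 25: 21029 + 896 = 21925
plot 26: 21925 + 896 = 22821
plot 27: 22821 + 896 = 23717
plot 28: 23717 + 896 = 24613
plot 29: 24613 + 896 = 25509
plot 30: 25509 + 896 = 26405
plot 31: 26405 + 896 = 27301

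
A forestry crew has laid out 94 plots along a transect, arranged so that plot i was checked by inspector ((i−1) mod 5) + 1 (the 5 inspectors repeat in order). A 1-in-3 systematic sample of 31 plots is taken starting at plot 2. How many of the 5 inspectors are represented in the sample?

Consecutive selections differ by k = 3, so their inspector numbers differ by 3 mod 5 = 3.
gcd(3, 5) = 1, so the sample visits 5/1 = 5 distinct residues mod 5.
Start 2 is inspector 2; the inspectors hit are 1, 2, 3, 4, 5.

5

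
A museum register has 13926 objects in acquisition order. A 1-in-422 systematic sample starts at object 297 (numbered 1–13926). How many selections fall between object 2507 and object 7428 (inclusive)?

11

k = 422
First selection ≥ 2507: 297 + ⌈(2507−297)/422⌉·422 = 297 + 6×422 = 2829
Last selection ≤ 7428: 297 + ⌊(7428−297)/422⌋·422 = 297 + 16×422 = 7049
Count = 16 − 6 + 1 = 11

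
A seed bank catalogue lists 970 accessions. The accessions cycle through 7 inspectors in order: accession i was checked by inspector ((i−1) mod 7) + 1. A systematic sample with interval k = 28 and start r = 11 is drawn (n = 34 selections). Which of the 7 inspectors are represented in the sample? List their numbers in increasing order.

4

Consecutive selections differ by k = 28, so their inspector numbers differ by 28 mod 7 = 0.
gcd(28, 7) = 7, so the sample visits 7/7 = 1 distinct residues mod 7.
Start 11 is inspector 4; the inspectors hit are 4.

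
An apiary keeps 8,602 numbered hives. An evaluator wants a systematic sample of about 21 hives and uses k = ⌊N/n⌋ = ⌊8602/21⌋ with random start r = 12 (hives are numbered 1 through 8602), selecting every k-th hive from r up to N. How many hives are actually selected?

k = ⌊8602/21⌋ = 409
Achieved size = ⌊(8602 − 12)/409⌋ + 1 = ⌊8590/409⌋ + 1 = 21 + 1 = 22
(last selection: 12 + 21×409 = 8601 ≤ 8602; next would be 9010 > 8602)

22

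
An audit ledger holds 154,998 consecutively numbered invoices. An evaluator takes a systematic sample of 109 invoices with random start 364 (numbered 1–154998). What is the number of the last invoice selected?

153940

k = 154998/109 = 1422
109th selection = r + (109−1)·k = 364 + 108×1422 = 364 + 153576 = 153940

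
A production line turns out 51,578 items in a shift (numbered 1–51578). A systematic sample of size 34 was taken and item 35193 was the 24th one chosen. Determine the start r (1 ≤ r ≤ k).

k = 51578/34 = 1517
r = 35193 − (24−1)×1517 = 35193 − 34891 = 302

302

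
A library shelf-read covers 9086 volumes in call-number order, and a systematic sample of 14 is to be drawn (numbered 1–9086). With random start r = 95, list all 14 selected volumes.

k = N/n = 9086/14 = 649
volume 1: 95
volume 2: 95 + 649 = 744
volume 3: 744 + 649 = 1393
volume 4: 1393 + 649 = 2042
volume 5: 2042 + 649 = 2691
volume 6: 2691 + 649 = 3340
volume 7: 3340 + 649 = 3989
volume 8: 3989 + 649 = 4638
volume 9: 4638 + 649 = 5287
volume 10: 5287 + 649 = 5936
volume 11: 5936 + 649 = 6585
volume 12: 6585 + 649 = 7234
volume 13: 7234 + 649 = 7883
volume 14: 7883 + 649 = 8532

95, 744, 1393, 2042, 2691, 3340, 3989, 4638, 5287, 5936, 6585, 7234, 7883, 8532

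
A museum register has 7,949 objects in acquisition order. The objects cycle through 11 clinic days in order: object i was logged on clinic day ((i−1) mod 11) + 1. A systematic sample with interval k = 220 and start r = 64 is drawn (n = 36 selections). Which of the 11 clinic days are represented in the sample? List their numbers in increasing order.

Consecutive selections differ by k = 220, so their clinic day numbers differ by 220 mod 11 = 0.
gcd(220, 11) = 11, so the sample visits 11/11 = 1 distinct residues mod 11.
Start 64 is clinic day 9; the clinic days hit are 9.

9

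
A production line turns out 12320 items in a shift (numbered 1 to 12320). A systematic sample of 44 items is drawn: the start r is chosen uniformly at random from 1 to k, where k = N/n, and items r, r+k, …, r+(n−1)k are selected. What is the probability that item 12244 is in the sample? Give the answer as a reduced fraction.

1/280

k = 12320/44 = 280.
Item 12244 is selected iff r ≡ 12244 (mod 280); exactly one such r in {1,…,280}.
Inclusion probability = 1/280.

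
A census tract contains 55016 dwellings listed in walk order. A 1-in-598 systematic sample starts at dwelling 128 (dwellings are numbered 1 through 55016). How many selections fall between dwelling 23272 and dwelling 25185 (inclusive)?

3

k = 598
First selection ≥ 23272: 128 + ⌈(23272−128)/598⌉·598 = 128 + 39×598 = 23450
Last selection ≤ 25185: 128 + ⌊(25185−128)/598⌋·598 = 128 + 41×598 = 24646
Count = 41 − 39 + 1 = 3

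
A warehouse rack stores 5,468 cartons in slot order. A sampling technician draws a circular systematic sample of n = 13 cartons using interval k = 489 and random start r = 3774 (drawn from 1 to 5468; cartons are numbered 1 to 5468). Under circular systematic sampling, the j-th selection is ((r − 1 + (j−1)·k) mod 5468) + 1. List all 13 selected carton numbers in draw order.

3774, 4263, 4752, 5241, 262, 751, 1240, 1729, 2218, 2707, 3196, 3685, 4174

Selection 1: 3774
Selection 2: 3774 + 489 = 4263
Selection 3: 4263 + 489 = 4752
Selection 4: 4752 + 489 = 5241
Selection 5: 5241 + 489 = 5730 → 5730 − 5468 = 262
Selection 6: 262 + 489 = 751
Selection 7: 751 + 489 = 1240
Selection 8: 1240 + 489 = 1729
Selection 9: 1729 + 489 = 2218
Selection 10: 2218 + 489 = 2707
Selection 11: 2707 + 489 = 3196
Selection 12: 3196 + 489 = 3685
Selection 13: 3685 + 489 = 4174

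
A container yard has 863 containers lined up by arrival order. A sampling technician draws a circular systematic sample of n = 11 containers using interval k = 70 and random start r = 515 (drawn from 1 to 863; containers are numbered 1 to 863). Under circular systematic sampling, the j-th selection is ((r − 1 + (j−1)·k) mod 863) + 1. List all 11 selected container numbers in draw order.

Selection 1: 515
Selection 2: 515 + 70 = 585
Selection 3: 585 + 70 = 655
Selection 4: 655 + 70 = 725
Selection 5: 725 + 70 = 795
Selection 6: 795 + 70 = 865 → 865 − 863 = 2
Selection 7: 2 + 70 = 72
Selection 8: 72 + 70 = 142
Selection 9: 142 + 70 = 212
Selection 10: 212 + 70 = 282
Selection 11: 282 + 70 = 352

515, 585, 655, 725, 795, 2, 72, 142, 212, 282, 352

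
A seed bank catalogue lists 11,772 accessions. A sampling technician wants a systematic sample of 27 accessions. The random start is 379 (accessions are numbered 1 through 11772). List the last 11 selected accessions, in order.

7355, 7791, 8227, 8663, 9099, 9535, 9971, 10407, 10843, 11279, 11715

k = N/n = 11772/27 = 436
17th selection = 379 + 16×436 = 7355
18th: 7355 + 436 = 7791
19th: 7791 + 436 = 8227
20th: 8227 + 436 = 8663
21st: 8663 + 436 = 9099
22nd: 9099 + 436 = 9535
23rd: 9535 + 436 = 9971
24th: 9971 + 436 = 10407
25th: 10407 + 436 = 10843
26th: 10843 + 436 = 11279
27th: 11279 + 436 = 11715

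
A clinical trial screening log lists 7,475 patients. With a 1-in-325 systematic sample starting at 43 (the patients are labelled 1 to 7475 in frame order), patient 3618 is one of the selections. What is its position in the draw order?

k = 325
position = (3618 − 43)/325 + 1 = 3575/325 + 1 = 11 + 1 = 12

12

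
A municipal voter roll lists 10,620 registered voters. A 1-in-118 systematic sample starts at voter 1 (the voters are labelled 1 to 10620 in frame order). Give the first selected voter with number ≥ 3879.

3895

k = 118
Steps past start: ⌈(3879 − 1)/118⌉ = ⌈3878/118⌉ = 33
Selected voter: 1 + 33×118 = 3895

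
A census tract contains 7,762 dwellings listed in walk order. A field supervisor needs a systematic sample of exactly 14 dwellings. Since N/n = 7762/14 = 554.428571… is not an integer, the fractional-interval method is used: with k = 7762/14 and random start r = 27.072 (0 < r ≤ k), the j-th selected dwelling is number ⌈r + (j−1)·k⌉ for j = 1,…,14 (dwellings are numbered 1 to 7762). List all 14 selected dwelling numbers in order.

j=1: r + 0k = 27.072 → ⌈·⌉ = 28
j=2: r + 1k = 581.500571… → ⌈·⌉ = 582
j=3: r + 2k = 1135.929142… → ⌈·⌉ = 1136
j=4: r + 3k = 1690.357714… → ⌈·⌉ = 1691
j=5: r + 4k = 2244.786285… → ⌈·⌉ = 2245
j=6: r + 5k = 2799.214857… → ⌈·⌉ = 2800
j=7: r + 6k = 3353.643428… → ⌈·⌉ = 3354
j=8: r + 7k = 3908.072 → ⌈·⌉ = 3909
j=9: r + 8k = 4462.500571… → ⌈·⌉ = 4463
j=10: r + 9k = 5016.929142… → ⌈·⌉ = 5017
j=11: r + 10k = 5571.357714… → ⌈·⌉ = 5572
j=12: r + 11k = 6125.786285… → ⌈·⌉ = 6126
j=13: r + 12k = 6680.214857… → ⌈·⌉ = 6681
j=14: r + 13k = 7234.643428… → ⌈·⌉ = 7235

28, 582, 1136, 1691, 2245, 2800, 3354, 3909, 4463, 5017, 5572, 6126, 6681, 7235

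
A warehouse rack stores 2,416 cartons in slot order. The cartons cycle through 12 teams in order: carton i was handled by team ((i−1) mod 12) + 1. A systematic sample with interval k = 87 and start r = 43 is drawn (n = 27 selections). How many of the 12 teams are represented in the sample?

Consecutive selections differ by k = 87, so their team numbers differ by 87 mod 12 = 3.
gcd(87, 12) = 3, so the sample visits 12/3 = 4 distinct residues mod 12.
Start 43 is team 7; the teams hit are 1, 4, 7, 10.

4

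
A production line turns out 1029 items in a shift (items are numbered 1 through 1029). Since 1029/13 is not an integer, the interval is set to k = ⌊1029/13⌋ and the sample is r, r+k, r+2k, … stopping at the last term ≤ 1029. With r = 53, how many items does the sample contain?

k = ⌊1029/13⌋ = 79
Achieved size = ⌊(1029 − 53)/79⌋ + 1 = ⌊976/79⌋ + 1 = 12 + 1 = 13
(last selection: 53 + 12×79 = 1001 ≤ 1029; next would be 1080 > 1029)

13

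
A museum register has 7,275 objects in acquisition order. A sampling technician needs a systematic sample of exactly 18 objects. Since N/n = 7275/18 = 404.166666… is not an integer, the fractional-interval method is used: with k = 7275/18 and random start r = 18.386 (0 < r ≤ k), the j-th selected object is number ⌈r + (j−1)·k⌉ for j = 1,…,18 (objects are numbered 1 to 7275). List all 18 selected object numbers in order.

19, 423, 827, 1231, 1636, 2040, 2444, 2848, 3252, 3656, 4061, 4465, 4869, 5273, 5677, 6081, 6486, 6890

j=1: r + 0k = 18.386 → ⌈·⌉ = 19
j=2: r + 1k = 422.552666… → ⌈·⌉ = 423
j=3: r + 2k = 826.719333… → ⌈·⌉ = 827
j=4: r + 3k = 1230.886 → ⌈·⌉ = 1231
j=5: r + 4k = 1635.052666… → ⌈·⌉ = 1636
j=6: r + 5k = 2039.219333… → ⌈·⌉ = 2040
j=7: r + 6k = 2443.386 → ⌈·⌉ = 2444
j=8: r + 7k = 2847.552666… → ⌈·⌉ = 2848
j=9: r + 8k = 3251.719333… → ⌈·⌉ = 3252
j=10: r + 9k = 3655.886 → ⌈·⌉ = 3656
j=11: r + 10k = 4060.052666… → ⌈·⌉ = 4061
j=12: r + 11k = 4464.219333… → ⌈·⌉ = 4465
j=13: r + 12k = 4868.386 → ⌈·⌉ = 4869
j=14: r + 13k = 5272.552666… → ⌈·⌉ = 5273
j=15: r + 14k = 5676.719333… → ⌈·⌉ = 5677
j=16: r + 15k = 6080.886 → ⌈·⌉ = 6081
j=17: r + 16k = 6485.052666… → ⌈·⌉ = 6486
j=18: r + 17k = 6889.219333… → ⌈·⌉ = 6890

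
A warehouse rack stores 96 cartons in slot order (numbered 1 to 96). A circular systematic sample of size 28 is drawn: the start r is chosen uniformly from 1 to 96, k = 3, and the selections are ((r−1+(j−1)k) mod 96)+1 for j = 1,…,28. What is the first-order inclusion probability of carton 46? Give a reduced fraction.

For each position j, as r ranges over 1…96 the j-th selection hits every carton exactly once, so carton 46 is selected for exactly 28 of the 96 starts.
Inclusion probability = 28/96 = 7/24.

7/24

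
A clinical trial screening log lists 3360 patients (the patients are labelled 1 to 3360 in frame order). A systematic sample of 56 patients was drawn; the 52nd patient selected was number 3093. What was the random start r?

k = 3360/56 = 60
r = 3093 − (52−1)×60 = 3093 − 3060 = 33

33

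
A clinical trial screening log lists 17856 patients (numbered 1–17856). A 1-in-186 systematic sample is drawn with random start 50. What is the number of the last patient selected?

17720

k = 186
96th selection = r + (96−1)·k = 50 + 95×186 = 50 + 17670 = 17720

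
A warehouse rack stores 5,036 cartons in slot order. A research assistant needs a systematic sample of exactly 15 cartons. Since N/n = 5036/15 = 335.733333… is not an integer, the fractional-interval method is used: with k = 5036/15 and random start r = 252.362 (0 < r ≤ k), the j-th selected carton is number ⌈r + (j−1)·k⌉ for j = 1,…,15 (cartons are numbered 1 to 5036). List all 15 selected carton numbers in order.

j=1: r + 0k = 252.362 → ⌈·⌉ = 253
j=2: r + 1k = 588.095333… → ⌈·⌉ = 589
j=3: r + 2k = 923.828666… → ⌈·⌉ = 924
j=4: r + 3k = 1259.562 → ⌈·⌉ = 1260
j=5: r + 4k = 1595.295333… → ⌈·⌉ = 1596
j=6: r + 5k = 1931.028666… → ⌈·⌉ = 1932
j=7: r + 6k = 2266.762 → ⌈·⌉ = 2267
j=8: r + 7k = 2602.495333… → ⌈·⌉ = 2603
j=9: r + 8k = 2938.228666… → ⌈·⌉ = 2939
j=10: r + 9k = 3273.962 → ⌈·⌉ = 3274
j=11: r + 10k = 3609.695333… → ⌈·⌉ = 3610
j=12: r + 11k = 3945.428666… → ⌈·⌉ = 3946
j=13: r + 12k = 4281.162 → ⌈·⌉ = 4282
j=14: r + 13k = 4616.895333… → ⌈·⌉ = 4617
j=15: r + 14k = 4952.628666… → ⌈·⌉ = 4953

253, 589, 924, 1260, 1596, 1932, 2267, 2603, 2939, 3274, 3610, 3946, 4282, 4617, 4953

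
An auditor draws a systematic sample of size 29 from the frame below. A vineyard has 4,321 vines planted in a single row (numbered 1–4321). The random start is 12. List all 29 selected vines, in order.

12, 161, 310, 459, 608, 757, 906, 1055, 1204, 1353, 1502, 1651, 1800, 1949, 2098, 2247, 2396, 2545, 2694, 2843, 2992, 3141, 3290, 3439, 3588, 3737, 3886, 4035, 4184

k = N/n = 4321/29 = 149
vine 1: 12
vine 2: 12 + 149 = 161
vine 3: 161 + 149 = 310
vine 4: 310 + 149 = 459
vine 5: 459 + 149 = 608
vine 6: 608 + 149 = 757
vine 7: 757 + 149 = 906
vine 8: 906 + 149 = 1055
vine 9: 1055 + 149 = 1204
vine 10: 1204 + 149 = 1353
vine 11: 1353 + 149 = 1502
vine 12: 1502 + 149 = 1651
vine 13: 1651 + 149 = 1800
vine 14: 1800 + 149 = 1949
vine 15: 1949 + 149 = 2098
vine 16: 2098 + 149 = 2247
vine 17: 2247 + 149 = 2396
vine 18: 2396 + 149 = 2545
vine 19: 2545 + 149 = 2694
vine 20: 2694 + 149 = 2843
vine 21: 2843 + 149 = 2992
vine 22: 2992 + 149 = 3141
vine 23: 3141 + 149 = 3290
vine 24: 3290 + 149 = 3439
vine 25: 3439 + 149 = 3588
vine 26: 3588 + 149 = 3737
vine 27: 3737 + 149 = 3886
vine 28: 3886 + 149 = 4035
vine 29: 4035 + 149 = 4184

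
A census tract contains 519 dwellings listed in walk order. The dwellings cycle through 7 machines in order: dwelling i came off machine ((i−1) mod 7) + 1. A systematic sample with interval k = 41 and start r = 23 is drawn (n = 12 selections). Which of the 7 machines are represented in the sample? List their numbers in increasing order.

1, 2, 3, 4, 5, 6, 7

Consecutive selections differ by k = 41, so their machine numbers differ by 41 mod 7 = 6.
gcd(41, 7) = 1, so the sample visits 7/1 = 7 distinct residues mod 7.
Start 23 is machine 2; the machines hit are 1, 2, 3, 4, 5, 6, 7.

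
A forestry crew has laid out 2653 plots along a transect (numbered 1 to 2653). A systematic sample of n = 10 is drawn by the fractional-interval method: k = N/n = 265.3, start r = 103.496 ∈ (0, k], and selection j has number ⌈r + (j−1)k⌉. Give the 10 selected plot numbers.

104, 369, 635, 900, 1165, 1430, 1696, 1961, 2226, 2492

j=1: r + 0k = 103.496 → ⌈·⌉ = 104
j=2: r + 1k = 368.796 → ⌈·⌉ = 369
j=3: r + 2k = 634.096 → ⌈·⌉ = 635
j=4: r + 3k = 899.396 → ⌈·⌉ = 900
j=5: r + 4k = 1164.696 → ⌈·⌉ = 1165
j=6: r + 5k = 1429.996 → ⌈·⌉ = 1430
j=7: r + 6k = 1695.296 → ⌈·⌉ = 1696
j=8: r + 7k = 1960.596 → ⌈·⌉ = 1961
j=9: r + 8k = 2225.896 → ⌈·⌉ = 2226
j=10: r + 9k = 2491.196 → ⌈·⌉ = 2492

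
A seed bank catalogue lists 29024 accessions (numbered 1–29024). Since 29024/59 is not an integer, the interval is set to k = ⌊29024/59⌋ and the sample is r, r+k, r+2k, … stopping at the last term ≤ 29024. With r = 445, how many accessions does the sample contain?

k = ⌊29024/59⌋ = 491
Achieved size = ⌊(29024 − 445)/491⌋ + 1 = ⌊28579/491⌋ + 1 = 58 + 1 = 59
(last selection: 445 + 58×491 = 28923 ≤ 29024; next would be 29414 > 29024)

59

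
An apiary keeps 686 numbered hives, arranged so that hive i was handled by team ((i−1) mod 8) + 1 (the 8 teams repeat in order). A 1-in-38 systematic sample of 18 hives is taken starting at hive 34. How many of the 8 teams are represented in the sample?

4

Consecutive selections differ by k = 38, so their team numbers differ by 38 mod 8 = 6.
gcd(38, 8) = 2, so the sample visits 8/2 = 4 distinct residues mod 8.
Start 34 is team 2; the teams hit are 2, 4, 6, 8.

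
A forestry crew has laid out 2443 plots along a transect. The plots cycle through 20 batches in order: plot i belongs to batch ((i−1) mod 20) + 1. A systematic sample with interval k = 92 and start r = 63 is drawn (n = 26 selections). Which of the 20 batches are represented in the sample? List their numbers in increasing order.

Consecutive selections differ by k = 92, so their batch numbers differ by 92 mod 20 = 12.
gcd(92, 20) = 4, so the sample visits 20/4 = 5 distinct residues mod 20.
Start 63 is batch 3; the batches hit are 3, 7, 11, 15, 19.

3, 7, 11, 15, 19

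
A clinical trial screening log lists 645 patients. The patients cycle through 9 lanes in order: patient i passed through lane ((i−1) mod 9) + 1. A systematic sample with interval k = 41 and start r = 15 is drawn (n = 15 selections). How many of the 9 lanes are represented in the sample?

Consecutive selections differ by k = 41, so their lane numbers differ by 41 mod 9 = 5.
gcd(41, 9) = 1, so the sample visits 9/1 = 9 distinct residues mod 9.
Start 15 is lane 6; the lanes hit are 1, 2, 3, 4, 5, 6, 7, 8, 9.

9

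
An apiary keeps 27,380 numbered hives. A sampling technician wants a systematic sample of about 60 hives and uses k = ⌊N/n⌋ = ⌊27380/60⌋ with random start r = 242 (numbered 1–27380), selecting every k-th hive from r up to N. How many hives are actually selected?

60

k = ⌊27380/60⌋ = 456
Achieved size = ⌊(27380 − 242)/456⌋ + 1 = ⌊27138/456⌋ + 1 = 59 + 1 = 60
(last selection: 242 + 59×456 = 27146 ≤ 27380; next would be 27602 > 27380)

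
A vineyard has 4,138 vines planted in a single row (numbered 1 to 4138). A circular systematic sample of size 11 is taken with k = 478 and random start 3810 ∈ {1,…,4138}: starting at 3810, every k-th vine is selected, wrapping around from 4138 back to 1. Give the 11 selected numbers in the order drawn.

Selection 1: 3810
Selection 2: 3810 + 478 = 4288 → 4288 − 4138 = 150
Selection 3: 150 + 478 = 628
Selection 4: 628 + 478 = 1106
Selection 5: 1106 + 478 = 1584
Selection 6: 1584 + 478 = 2062
Selection 7: 2062 + 478 = 2540
Selection 8: 2540 + 478 = 3018
Selection 9: 3018 + 478 = 3496
Selection 10: 3496 + 478 = 3974
Selection 11: 3974 + 478 = 4452 → 4452 − 4138 = 314

3810, 150, 628, 1106, 1584, 2062, 2540, 3018, 3496, 3974, 314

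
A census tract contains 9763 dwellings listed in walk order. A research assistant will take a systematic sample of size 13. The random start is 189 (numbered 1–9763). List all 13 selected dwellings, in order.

k = N/n = 9763/13 = 751
dwelling 1: 189
dwelling 2: 189 + 751 = 940
dwelling 3: 940 + 751 = 1691
dwelling 4: 1691 + 751 = 2442
dwelling 5: 2442 + 751 = 3193
dwelling 6: 3193 + 751 = 3944
dwelling 7: 3944 + 751 = 4695
dwelling 8: 4695 + 751 = 5446
dwelling 9: 5446 + 751 = 6197
dwelling 10: 6197 + 751 = 6948
dwelling 11: 6948 + 751 = 7699
dwelling 12: 7699 + 751 = 8450
dwelling 13: 8450 + 751 = 9201

189, 940, 1691, 2442, 3193, 3944, 4695, 5446, 6197, 6948, 7699, 8450, 9201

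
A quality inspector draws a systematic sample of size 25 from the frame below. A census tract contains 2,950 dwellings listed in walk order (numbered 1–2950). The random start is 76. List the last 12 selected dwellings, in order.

1610, 1728, 1846, 1964, 2082, 2200, 2318, 2436, 2554, 2672, 2790, 2908

k = N/n = 2950/25 = 118
14th selection = 76 + 13×118 = 1610
15th: 1610 + 118 = 1728
16th: 1728 + 118 = 1846
17th: 1846 + 118 = 1964
18th: 1964 + 118 = 2082
19th: 2082 + 118 = 2200
20th: 2200 + 118 = 2318
21st: 2318 + 118 = 2436
22nd: 2436 + 118 = 2554
23rd: 2554 + 118 = 2672
24th: 2672 + 118 = 2790
25th: 2790 + 118 = 2908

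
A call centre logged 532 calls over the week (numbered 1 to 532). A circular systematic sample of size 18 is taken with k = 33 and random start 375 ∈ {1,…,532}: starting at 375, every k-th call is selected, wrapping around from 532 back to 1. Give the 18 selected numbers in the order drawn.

Selection 1: 375
Selection 2: 375 + 33 = 408
Selection 3: 408 + 33 = 441
Selection 4: 441 + 33 = 474
Selection 5: 474 + 33 = 507
Selection 6: 507 + 33 = 540 → 540 − 532 = 8
Selection 7: 8 + 33 = 41
Selection 8: 41 + 33 = 74
Selection 9: 74 + 33 = 107
Selection 10: 107 + 33 = 140
Selection 11: 140 + 33 = 173
Selection 12: 173 + 33 = 206
Selection 13: 206 + 33 = 239
Selection 14: 239 + 33 = 272
Selection 15: 272 + 33 = 305
Selection 16: 305 + 33 = 338
Selection 17: 338 + 33 = 371
Selection 18: 371 + 33 = 404

375, 408, 441, 474, 507, 8, 41, 74, 107, 140, 173, 206, 239, 272, 305, 338, 371, 404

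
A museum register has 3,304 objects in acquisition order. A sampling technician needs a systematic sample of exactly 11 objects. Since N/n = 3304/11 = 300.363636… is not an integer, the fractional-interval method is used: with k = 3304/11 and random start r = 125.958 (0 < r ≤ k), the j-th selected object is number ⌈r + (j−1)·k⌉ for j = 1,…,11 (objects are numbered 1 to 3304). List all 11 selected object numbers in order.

j=1: r + 0k = 125.958 → ⌈·⌉ = 126
j=2: r + 1k = 426.321636… → ⌈·⌉ = 427
j=3: r + 2k = 726.685272… → ⌈·⌉ = 727
j=4: r + 3k = 1027.048909… → ⌈·⌉ = 1028
j=5: r + 4k = 1327.412545… → ⌈·⌉ = 1328
j=6: r + 5k = 1627.776181… → ⌈·⌉ = 1628
j=7: r + 6k = 1928.139818… → ⌈·⌉ = 1929
j=8: r + 7k = 2228.503454… → ⌈·⌉ = 2229
j=9: r + 8k = 2528.867090… → ⌈·⌉ = 2529
j=10: r + 9k = 2829.230727… → ⌈·⌉ = 2830
j=11: r + 10k = 3129.594363… → ⌈·⌉ = 3130

126, 427, 727, 1028, 1328, 1628, 1929, 2229, 2529, 2830, 3130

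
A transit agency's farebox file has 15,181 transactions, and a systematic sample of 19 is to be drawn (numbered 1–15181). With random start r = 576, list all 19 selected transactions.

576, 1375, 2174, 2973, 3772, 4571, 5370, 6169, 6968, 7767, 8566, 9365, 10164, 10963, 11762, 12561, 13360, 14159, 14958

k = N/n = 15181/19 = 799
transaction 1: 576
transaction 2: 576 + 799 = 1375
transaction 3: 1375 + 799 = 2174
transaction 4: 2174 + 799 = 2973
transaction 5: 2973 + 799 = 3772
transaction 6: 3772 + 799 = 4571
transaction 7: 4571 + 799 = 5370
transaction 8: 5370 + 799 = 6169
transaction 9: 6169 + 799 = 6968
transaction 10: 6968 + 799 = 7767
transaction 11: 7767 + 799 = 8566
transaction 12: 8566 + 799 = 9365
transaction 13: 9365 + 799 = 10164
transaction 14: 10164 + 799 = 10963
transaction 15: 10963 + 799 = 11762
transaction 16: 11762 + 799 = 12561
transaction 17: 12561 + 799 = 13360
transaction 18: 13360 + 799 = 14159
transaction 19: 14159 + 799 = 14958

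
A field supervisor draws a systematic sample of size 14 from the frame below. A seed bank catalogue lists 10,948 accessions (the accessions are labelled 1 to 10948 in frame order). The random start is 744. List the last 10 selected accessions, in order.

3872, 4654, 5436, 6218, 7000, 7782, 8564, 9346, 10128, 10910

k = N/n = 10948/14 = 782
5th selection = 744 + 4×782 = 3872
6th: 3872 + 782 = 4654
7th: 4654 + 782 = 5436
8th: 5436 + 782 = 6218
9th: 6218 + 782 = 7000
10th: 7000 + 782 = 7782
11th: 7782 + 782 = 8564
12th: 8564 + 782 = 9346
13th: 9346 + 782 = 10128
14th: 10128 + 782 = 10910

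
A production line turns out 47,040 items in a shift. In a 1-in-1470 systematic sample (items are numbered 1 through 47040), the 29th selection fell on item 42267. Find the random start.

k = 1470
r = 42267 − (29−1)×1470 = 42267 − 41160 = 1107

1107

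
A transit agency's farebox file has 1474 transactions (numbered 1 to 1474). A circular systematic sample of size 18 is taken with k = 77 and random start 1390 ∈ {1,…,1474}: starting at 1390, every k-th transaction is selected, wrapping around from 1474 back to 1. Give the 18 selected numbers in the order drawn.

1390, 1467, 70, 147, 224, 301, 378, 455, 532, 609, 686, 763, 840, 917, 994, 1071, 1148, 1225

Selection 1: 1390
Selection 2: 1390 + 77 = 1467
Selection 3: 1467 + 77 = 1544 → 1544 − 1474 = 70
Selection 4: 70 + 77 = 147
Selection 5: 147 + 77 = 224
Selection 6: 224 + 77 = 301
Selection 7: 301 + 77 = 378
Selection 8: 378 + 77 = 455
Selection 9: 455 + 77 = 532
Selection 10: 532 + 77 = 609
Selection 11: 609 + 77 = 686
Selection 12: 686 + 77 = 763
Selection 13: 763 + 77 = 840
Selection 14: 840 + 77 = 917
Selection 15: 917 + 77 = 994
Selection 16: 994 + 77 = 1071
Selection 17: 1071 + 77 = 1148
Selection 18: 1148 + 77 = 1225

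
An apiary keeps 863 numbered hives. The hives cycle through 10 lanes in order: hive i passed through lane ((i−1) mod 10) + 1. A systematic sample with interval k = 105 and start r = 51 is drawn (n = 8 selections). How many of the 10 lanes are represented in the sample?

Consecutive selections differ by k = 105, so their lane numbers differ by 105 mod 10 = 5.
gcd(105, 10) = 5, so the sample visits 10/5 = 2 distinct residues mod 10.
Start 51 is lane 1; the lanes hit are 1, 6.

2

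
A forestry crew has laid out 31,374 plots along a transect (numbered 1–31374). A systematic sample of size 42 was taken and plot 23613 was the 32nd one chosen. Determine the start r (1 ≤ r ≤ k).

k = 31374/42 = 747
r = 23613 − (32−1)×747 = 23613 − 23157 = 456

456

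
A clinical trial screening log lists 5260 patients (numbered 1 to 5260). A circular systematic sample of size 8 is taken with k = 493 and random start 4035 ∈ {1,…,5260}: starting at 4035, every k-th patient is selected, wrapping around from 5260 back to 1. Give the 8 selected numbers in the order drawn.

Selection 1: 4035
Selection 2: 4035 + 493 = 4528
Selection 3: 4528 + 493 = 5021
Selection 4: 5021 + 493 = 5514 → 5514 − 5260 = 254
Selection 5: 254 + 493 = 747
Selection 6: 747 + 493 = 1240
Selection 7: 1240 + 493 = 1733
Selection 8: 1733 + 493 = 2226

4035, 4528, 5021, 254, 747, 1240, 1733, 2226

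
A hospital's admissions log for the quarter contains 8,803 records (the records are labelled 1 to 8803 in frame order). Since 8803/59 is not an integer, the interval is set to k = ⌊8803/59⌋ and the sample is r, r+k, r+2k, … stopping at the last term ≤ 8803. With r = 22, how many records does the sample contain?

59

k = ⌊8803/59⌋ = 149
Achieved size = ⌊(8803 − 22)/149⌋ + 1 = ⌊8781/149⌋ + 1 = 58 + 1 = 59
(last selection: 22 + 58×149 = 8664 ≤ 8803; next would be 8813 > 8803)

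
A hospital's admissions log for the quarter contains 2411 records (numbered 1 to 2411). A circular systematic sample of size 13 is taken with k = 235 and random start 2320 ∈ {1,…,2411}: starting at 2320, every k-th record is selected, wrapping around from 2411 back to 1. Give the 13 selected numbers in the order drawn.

2320, 144, 379, 614, 849, 1084, 1319, 1554, 1789, 2024, 2259, 83, 318

Selection 1: 2320
Selection 2: 2320 + 235 = 2555 → 2555 − 2411 = 144
Selection 3: 144 + 235 = 379
Selection 4: 379 + 235 = 614
Selection 5: 614 + 235 = 849
Selection 6: 849 + 235 = 1084
Selection 7: 1084 + 235 = 1319
Selection 8: 1319 + 235 = 1554
Selection 9: 1554 + 235 = 1789
Selection 10: 1789 + 235 = 2024
Selection 11: 2024 + 235 = 2259
Selection 12: 2259 + 235 = 2494 → 2494 − 2411 = 83
Selection 13: 83 + 235 = 318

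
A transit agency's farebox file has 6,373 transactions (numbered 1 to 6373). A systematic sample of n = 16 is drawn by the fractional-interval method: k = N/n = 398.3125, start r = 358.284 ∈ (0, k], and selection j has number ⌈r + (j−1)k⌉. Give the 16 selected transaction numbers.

359, 757, 1155, 1554, 1952, 2350, 2749, 3147, 3545, 3944, 4342, 4740, 5139, 5537, 5935, 6333

j=1: r + 0k = 358.284 → ⌈·⌉ = 359
j=2: r + 1k = 756.5965 → ⌈·⌉ = 757
j=3: r + 2k = 1154.909 → ⌈·⌉ = 1155
j=4: r + 3k = 1553.2215 → ⌈·⌉ = 1554
j=5: r + 4k = 1951.534 → ⌈·⌉ = 1952
j=6: r + 5k = 2349.8465 → ⌈·⌉ = 2350
j=7: r + 6k = 2748.159 → ⌈·⌉ = 2749
j=8: r + 7k = 3146.4715 → ⌈·⌉ = 3147
j=9: r + 8k = 3544.784 → ⌈·⌉ = 3545
j=10: r + 9k = 3943.0965 → ⌈·⌉ = 3944
j=11: r + 10k = 4341.409 → ⌈·⌉ = 4342
j=12: r + 11k = 4739.7215 → ⌈·⌉ = 4740
j=13: r + 12k = 5138.034 → ⌈·⌉ = 5139
j=14: r + 13k = 5536.3465 → ⌈·⌉ = 5537
j=15: r + 14k = 5934.659 → ⌈·⌉ = 5935
j=16: r + 15k = 6332.9715 → ⌈·⌉ = 6333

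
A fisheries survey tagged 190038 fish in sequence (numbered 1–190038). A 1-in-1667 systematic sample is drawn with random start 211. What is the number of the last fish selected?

k = 1667
114th selection = r + (114−1)·k = 211 + 113×1667 = 211 + 188371 = 188582

188582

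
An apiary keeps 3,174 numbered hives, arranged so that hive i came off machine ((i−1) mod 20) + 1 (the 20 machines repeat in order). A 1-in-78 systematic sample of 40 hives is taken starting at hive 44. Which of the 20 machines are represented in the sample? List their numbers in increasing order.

Consecutive selections differ by k = 78, so their machine numbers differ by 78 mod 20 = 18.
gcd(78, 20) = 2, so the sample visits 20/2 = 10 distinct residues mod 20.
Start 44 is machine 4; the machines hit are 2, 4, 6, 8, 10, 12, 14, 16, 18, 20.

2, 4, 6, 8, 10, 12, 14, 16, 18, 20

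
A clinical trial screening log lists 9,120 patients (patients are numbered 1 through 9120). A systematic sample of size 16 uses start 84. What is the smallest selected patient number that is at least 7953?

8064

k = 9120/16 = 570
Steps past start: ⌈(7953 − 84)/570⌉ = ⌈7869/570⌉ = 14
Selected patient: 84 + 14×570 = 8064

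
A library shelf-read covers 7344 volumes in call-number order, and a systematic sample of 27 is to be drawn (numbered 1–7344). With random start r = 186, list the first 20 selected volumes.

186, 458, 730, 1002, 1274, 1546, 1818, 2090, 2362, 2634, 2906, 3178, 3450, 3722, 3994, 4266, 4538, 4810, 5082, 5354

k = N/n = 7344/27 = 272
volume 1: 186
volume 2: 186 + 272 = 458
volume 3: 458 + 272 = 730
volume 4: 730 + 272 = 1002
volume 5: 1002 + 272 = 1274
volume 6: 1274 + 272 = 1546
volume 7: 1546 + 272 = 1818
volume 8: 1818 + 272 = 2090
volume 9: 2090 + 272 = 2362
volume 10: 2362 + 272 = 2634
volume 11: 2634 + 272 = 2906
volume 12: 2906 + 272 = 3178
volume 13: 3178 + 272 = 3450
volume 14: 3450 + 272 = 3722
volume 15: 3722 + 272 = 3994
volume 16: 3994 + 272 = 4266
volume 17: 4266 + 272 = 4538
volume 18: 4538 + 272 = 4810
volume 19: 4810 + 272 = 5082
volume 20: 5082 + 272 = 5354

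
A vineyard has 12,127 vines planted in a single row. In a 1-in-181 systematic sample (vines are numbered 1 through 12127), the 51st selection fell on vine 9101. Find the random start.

51

k = 181
r = 9101 − (51−1)×181 = 9101 − 9050 = 51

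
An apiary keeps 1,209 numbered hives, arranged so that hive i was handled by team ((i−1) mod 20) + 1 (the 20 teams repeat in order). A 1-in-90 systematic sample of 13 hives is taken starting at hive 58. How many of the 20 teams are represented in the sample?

Consecutive selections differ by k = 90, so their team numbers differ by 90 mod 20 = 10.
gcd(90, 20) = 10, so the sample visits 20/10 = 2 distinct residues mod 20.
Start 58 is team 18; the teams hit are 8, 18.

2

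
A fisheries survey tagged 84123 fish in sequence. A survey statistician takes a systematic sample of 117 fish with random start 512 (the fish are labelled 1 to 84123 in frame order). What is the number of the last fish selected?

k = 84123/117 = 719
117th selection = r + (117−1)·k = 512 + 116×719 = 512 + 83404 = 83916

83916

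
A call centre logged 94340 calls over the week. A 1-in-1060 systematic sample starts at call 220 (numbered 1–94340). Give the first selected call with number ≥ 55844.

k = 1060
Steps past start: ⌈(55844 − 220)/1060⌉ = ⌈55624/1060⌉ = 53
Selected call: 220 + 53×1060 = 56400

56400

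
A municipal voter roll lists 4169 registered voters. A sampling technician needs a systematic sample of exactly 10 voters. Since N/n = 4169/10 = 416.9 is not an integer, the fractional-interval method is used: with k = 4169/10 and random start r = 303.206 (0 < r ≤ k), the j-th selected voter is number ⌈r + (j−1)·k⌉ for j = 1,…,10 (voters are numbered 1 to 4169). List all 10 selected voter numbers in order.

304, 721, 1138, 1554, 1971, 2388, 2805, 3222, 3639, 4056

j=1: r + 0k = 303.206 → ⌈·⌉ = 304
j=2: r + 1k = 720.106 → ⌈·⌉ = 721
j=3: r + 2k = 1137.006 → ⌈·⌉ = 1138
j=4: r + 3k = 1553.906 → ⌈·⌉ = 1554
j=5: r + 4k = 1970.806 → ⌈·⌉ = 1971
j=6: r + 5k = 2387.706 → ⌈·⌉ = 2388
j=7: r + 6k = 2804.606 → ⌈·⌉ = 2805
j=8: r + 7k = 3221.506 → ⌈·⌉ = 3222
j=9: r + 8k = 3638.406 → ⌈·⌉ = 3639
j=10: r + 9k = 4055.306 → ⌈·⌉ = 4056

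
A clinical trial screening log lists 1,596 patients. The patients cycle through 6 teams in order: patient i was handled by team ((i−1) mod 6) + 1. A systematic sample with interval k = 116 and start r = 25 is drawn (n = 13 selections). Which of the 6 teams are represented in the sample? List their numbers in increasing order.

1, 3, 5

Consecutive selections differ by k = 116, so their team numbers differ by 116 mod 6 = 2.
gcd(116, 6) = 2, so the sample visits 6/2 = 3 distinct residues mod 6.
Start 25 is team 1; the teams hit are 1, 3, 5.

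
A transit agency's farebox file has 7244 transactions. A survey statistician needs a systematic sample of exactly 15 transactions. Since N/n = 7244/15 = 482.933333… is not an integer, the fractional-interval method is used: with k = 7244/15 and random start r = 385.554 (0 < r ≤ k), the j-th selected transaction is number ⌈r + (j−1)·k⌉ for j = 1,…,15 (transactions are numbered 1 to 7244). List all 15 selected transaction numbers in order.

j=1: r + 0k = 385.554 → ⌈·⌉ = 386
j=2: r + 1k = 868.487333… → ⌈·⌉ = 869
j=3: r + 2k = 1351.420666… → ⌈·⌉ = 1352
j=4: r + 3k = 1834.354 → ⌈·⌉ = 1835
j=5: r + 4k = 2317.287333… → ⌈·⌉ = 2318
j=6: r + 5k = 2800.220666… → ⌈·⌉ = 2801
j=7: r + 6k = 3283.154 → ⌈·⌉ = 3284
j=8: r + 7k = 3766.087333… → ⌈·⌉ = 3767
j=9: r + 8k = 4249.020666… → ⌈·⌉ = 4250
j=10: r + 9k = 4731.954 → ⌈·⌉ = 4732
j=11: r + 10k = 5214.887333… → ⌈·⌉ = 5215
j=12: r + 11k = 5697.820666… → ⌈·⌉ = 5698
j=13: r + 12k = 6180.754 → ⌈·⌉ = 6181
j=14: r + 13k = 6663.687333… → ⌈·⌉ = 6664
j=15: r + 14k = 7146.620666… → ⌈·⌉ = 7147

386, 869, 1352, 1835, 2318, 2801, 3284, 3767, 4250, 4732, 5215, 5698, 6181, 6664, 7147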